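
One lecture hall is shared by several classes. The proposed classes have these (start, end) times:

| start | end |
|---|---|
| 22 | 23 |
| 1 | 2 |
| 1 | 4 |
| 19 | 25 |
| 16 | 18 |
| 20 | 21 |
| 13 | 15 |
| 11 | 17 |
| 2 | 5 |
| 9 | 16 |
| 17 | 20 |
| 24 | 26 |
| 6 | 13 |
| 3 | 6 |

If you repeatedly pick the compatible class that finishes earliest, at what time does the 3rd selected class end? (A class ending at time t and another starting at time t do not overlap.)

13

Order by finish time; keep every interval that doesn't clash with the previous kept one.
By end time: (1,2), (1,4), (2,5), (3,6), (6,13), (13,15), (9,16), (11,17), (16,18), (17,20), (20,21), (22,23), (19,25), (24,26).
Pick (1,2); next start ≥ 2 → (2,5); next start ≥ 5 → (6,13); next start ≥ 13 → (13,15); next start ≥ 15 → (16,18); next start ≥ 18 → (20,21); next start ≥ 21 → (22,23); next start ≥ 23 → (24,26).
Selected: (1,2) (2,5) (6,13) (13,15) (16,18) (20,21) (22,23) (24,26)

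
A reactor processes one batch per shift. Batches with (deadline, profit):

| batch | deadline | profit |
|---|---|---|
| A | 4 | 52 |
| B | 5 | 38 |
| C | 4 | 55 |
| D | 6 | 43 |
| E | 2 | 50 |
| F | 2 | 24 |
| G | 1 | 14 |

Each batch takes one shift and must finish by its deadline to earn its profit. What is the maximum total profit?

By profit: C(d4,55), A(d4,52), E(d2,50), D(d6,43), B(d5,38), F(d2,24), G(d1,14)
C→slot 4; A→slot 3; E→slot 2; D→slot 6; B→slot 5; F→slot 1; G skipped.
Profit = 24 + 50 + 52 + 55 + 38 + 43 = 262

262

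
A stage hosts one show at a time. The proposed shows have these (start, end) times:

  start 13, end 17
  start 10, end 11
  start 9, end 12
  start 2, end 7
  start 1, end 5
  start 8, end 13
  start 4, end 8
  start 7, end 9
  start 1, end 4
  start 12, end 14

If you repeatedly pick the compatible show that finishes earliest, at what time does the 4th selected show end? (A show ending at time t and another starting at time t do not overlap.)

14

By end time: (1,4), (1,5), (2,7), (4,8), (7,9), (10,11), (9,12), (8,13), (12,14), (13,17).
Pick (1,4); next start ≥ 4 → (4,8); next start ≥ 8 → (10,11); next start ≥ 11 → (12,14).
Selected: (1,4) (4,8) (10,11) (12,14)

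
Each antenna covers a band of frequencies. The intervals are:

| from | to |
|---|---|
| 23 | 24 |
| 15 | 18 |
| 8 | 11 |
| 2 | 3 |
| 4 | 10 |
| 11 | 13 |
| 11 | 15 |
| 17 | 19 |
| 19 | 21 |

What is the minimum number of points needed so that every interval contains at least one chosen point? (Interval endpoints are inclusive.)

By right end: [2,3]  [4,10]  [8,11]  [11,13]  [11,15]  [15,18]  [17,19]  [19,21]  [23,24]
[2,3] uncovered → point at 3; [4,10] uncovered → point at 10; [11,13] uncovered → point at 13; [15,18] uncovered → point at 18; [19,21] uncovered → point at 21; [23,24] uncovered → point at 24.
Points: 3, 10, 13, 18, 21, 24 (6 total).

6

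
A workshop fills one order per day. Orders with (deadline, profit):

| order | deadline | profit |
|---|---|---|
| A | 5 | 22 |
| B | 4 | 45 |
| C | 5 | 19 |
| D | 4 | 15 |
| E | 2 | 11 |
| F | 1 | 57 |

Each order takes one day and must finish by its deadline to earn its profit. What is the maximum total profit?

158

Profit order: F=57 B=45 A=22 C=19 D=15 E=11
Assign: F→slot 1, B→slot 4, A→slot 5, C→slot 3, D→slot 2, E skipped.
Slots: [1:F] [2:D] [3:C] [4:B] [5:A]
Profit = 57 + 15 + 19 + 45 + 22 = 158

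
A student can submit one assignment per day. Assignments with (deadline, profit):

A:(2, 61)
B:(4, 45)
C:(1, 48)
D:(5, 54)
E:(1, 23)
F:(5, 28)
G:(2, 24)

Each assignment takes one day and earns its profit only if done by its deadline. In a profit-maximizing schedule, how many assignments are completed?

Sort by profit descending; place each in the latest free slot ≤ its deadline.
Profit order: A=61 D=54 C=48 B=45 F=28 G=24 E=23
Assign: A→slot 2, D→slot 5, C→slot 1, B→slot 4, F→slot 3, G skipped, E skipped.
Slots: [1:C] [2:A] [3:F] [4:B] [5:D]
5 of 7 scheduled.

5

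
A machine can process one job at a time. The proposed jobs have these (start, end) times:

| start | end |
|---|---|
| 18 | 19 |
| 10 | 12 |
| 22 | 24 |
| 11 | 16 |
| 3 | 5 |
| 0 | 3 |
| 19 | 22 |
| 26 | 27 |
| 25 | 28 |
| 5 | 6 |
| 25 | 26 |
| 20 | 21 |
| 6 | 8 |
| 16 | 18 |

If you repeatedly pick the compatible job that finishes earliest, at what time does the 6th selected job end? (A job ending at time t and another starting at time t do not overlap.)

18

Sorted by end: (0,3)  (3,5)  (5,6)  (6,8)  (10,12)  (11,16)  (16,18)  (18,19)  (20,21)  (19,22)  (22,24)  (25,26)  (26,27)  (25,28)
take (0,3); take (3,5); take (5,6); take (6,8); take (10,12); skip (11,16); take (16,18); take (18,19); take (20,21); take (22,24); take (25,26); take (26,27).
Selected: (0,3) (3,5) (5,6) (6,8) (10,12) (16,18) (18,19) (20,21) (22,24) (25,26) (26,27)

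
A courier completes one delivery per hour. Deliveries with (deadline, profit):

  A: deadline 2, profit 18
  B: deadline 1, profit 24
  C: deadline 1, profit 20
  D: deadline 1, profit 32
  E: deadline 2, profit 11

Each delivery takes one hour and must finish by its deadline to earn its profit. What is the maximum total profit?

By profit: D(d1,32), B(d1,24), C(d1,20), A(d2,18), E(d2,11)
D→slot 1; B skipped; C skipped; A→slot 2; E skipped.
Profit = 32 + 18 = 50

50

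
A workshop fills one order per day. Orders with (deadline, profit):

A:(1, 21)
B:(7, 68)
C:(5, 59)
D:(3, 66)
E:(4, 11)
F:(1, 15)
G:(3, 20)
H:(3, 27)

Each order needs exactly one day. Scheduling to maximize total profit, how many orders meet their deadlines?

6

Sort by profit descending; place each in the latest free slot ≤ its deadline.
Profit order: B=68 D=66 C=59 H=27 A=21 G=20 F=15 E=11
Assign: B→slot 7, D→slot 3, C→slot 5, H→slot 2, A→slot 1, G skipped, F skipped, E→slot 4.
Slots: [1:A] [2:H] [3:D] [4:E] [5:C] [7:B]
6 of 8 scheduled.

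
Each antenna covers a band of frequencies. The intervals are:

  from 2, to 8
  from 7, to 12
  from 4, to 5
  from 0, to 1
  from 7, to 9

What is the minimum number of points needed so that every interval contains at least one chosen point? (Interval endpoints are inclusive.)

3

Sorted: [0,1] [4,5] [2,8] [7,9] [7,12]
{[0,1]} hit by 1; {[4,5],[2,8]} hit by 5; {[7,9],[7,12]} hit by 9.
Points: 1, 5, 9 (3 total).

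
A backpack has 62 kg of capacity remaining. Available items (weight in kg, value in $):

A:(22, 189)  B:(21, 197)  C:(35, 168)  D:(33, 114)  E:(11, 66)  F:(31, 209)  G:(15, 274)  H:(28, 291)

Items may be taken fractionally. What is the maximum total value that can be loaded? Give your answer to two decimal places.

743.24

Ratios (sorted): G 18.27, H 10.39, B 9.38, A 8.59, F 6.74, E 6.00, C 4.80, D 3.45
take G (15 @ 274); take H (28 @ 291); take 19/21 of B → 178.24. Capacity used 62/62.
Total value = 743.24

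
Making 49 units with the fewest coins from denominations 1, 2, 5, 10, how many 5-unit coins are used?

Greedy: take as many of the largest coin as possible, then repeat with the remainder.
49 − 4×10→9 − 1×5→4 − 2×2→0
Count of 5: 1

1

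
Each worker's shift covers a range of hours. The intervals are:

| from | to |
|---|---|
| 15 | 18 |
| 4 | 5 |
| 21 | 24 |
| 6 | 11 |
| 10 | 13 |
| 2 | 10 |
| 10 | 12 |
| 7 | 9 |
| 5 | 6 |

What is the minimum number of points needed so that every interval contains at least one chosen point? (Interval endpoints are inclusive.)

Sorted: [4,5] [5,6] [7,9] [2,10] [6,11] [10,12] [10,13] [15,18] [21,24]
{[4,5],[5,6]} hit by 5; {[7,9],[2,10],[6,11]} hit by 9; {[10,12],[10,13]} hit by 12; {[15,18]} hit by 18; {[21,24]} hit by 24.
Points: 5, 9, 12, 18, 24 (5 total).

5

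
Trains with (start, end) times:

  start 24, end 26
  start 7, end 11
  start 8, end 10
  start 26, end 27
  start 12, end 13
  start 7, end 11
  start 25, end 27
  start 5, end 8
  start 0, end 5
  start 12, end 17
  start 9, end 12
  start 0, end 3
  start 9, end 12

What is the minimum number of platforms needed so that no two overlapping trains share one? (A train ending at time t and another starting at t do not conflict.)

Events (time:±→running): 0:+→1 0:+→2 3:-→1 5:-→0 5:+→1 7:+→2 7:+→3 8:-→2 8:+→3 9:+→4 9:+→5 … peak 5.

5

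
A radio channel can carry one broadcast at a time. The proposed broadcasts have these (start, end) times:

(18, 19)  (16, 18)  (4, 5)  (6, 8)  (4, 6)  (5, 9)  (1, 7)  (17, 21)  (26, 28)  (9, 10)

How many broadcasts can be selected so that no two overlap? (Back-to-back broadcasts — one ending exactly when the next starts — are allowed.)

Greedy by earliest finish: after sorting by end time, pick each interval compatible with the last pick.
By end time: (4,5), (4,6), (1,7), (6,8), (5,9), (9,10), (16,18), (18,19), (17,21), (26,28).
Pick (4,5); next start ≥ 5 → (6,8); next start ≥ 8 → (9,10); next start ≥ 10 → (16,18); next start ≥ 18 → (18,19); next start ≥ 19 → (26,28).
Selected 6 broadcasts.

6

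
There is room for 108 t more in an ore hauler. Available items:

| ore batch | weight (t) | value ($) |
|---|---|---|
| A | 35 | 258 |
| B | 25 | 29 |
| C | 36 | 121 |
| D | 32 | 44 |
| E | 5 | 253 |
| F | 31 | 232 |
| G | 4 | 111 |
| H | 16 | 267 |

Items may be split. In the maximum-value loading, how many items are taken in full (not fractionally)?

5

Greedy by value/weight ratio, highest first.
Ratios (sorted): E 50.60, G 27.75, H 16.69, F 7.48, A 7.37, C 3.36, D 1.38, B 1.16
take E (5 @ 253); take G (4 @ 111); take H (16 @ 267); take F (31 @ 232); take A (35 @ 258); take 17/36 of C → 57.14. Capacity used 108/108.
5 item(s) taken whole; one partial (take 17/36 of C).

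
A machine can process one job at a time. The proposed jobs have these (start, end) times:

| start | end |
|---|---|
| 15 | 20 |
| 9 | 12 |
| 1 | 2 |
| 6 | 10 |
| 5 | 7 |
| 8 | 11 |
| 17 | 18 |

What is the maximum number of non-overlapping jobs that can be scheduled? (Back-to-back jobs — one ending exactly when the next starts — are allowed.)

By end time: (1,2), (5,7), (6,10), (8,11), (9,12), (17,18), (15,20).
Pick (1,2); next start ≥ 2 → (5,7); next start ≥ 7 → (8,11); next start ≥ 11 → (17,18).
Selected 4 jobs.

4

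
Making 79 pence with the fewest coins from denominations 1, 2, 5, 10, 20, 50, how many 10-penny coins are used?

0

Use the largest denomination that fits, subtract, and repeat.
79 = 1×50 + 1×20 + 1×5 + 2×2
Count of 10: 0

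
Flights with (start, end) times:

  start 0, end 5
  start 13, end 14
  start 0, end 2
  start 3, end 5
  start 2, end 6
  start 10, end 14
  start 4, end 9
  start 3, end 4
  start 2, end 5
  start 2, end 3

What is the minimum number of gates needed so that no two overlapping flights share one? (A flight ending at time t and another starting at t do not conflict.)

Count concurrent intervals with a sweep; the peak is the room count.
Events (time:±→running): 0:+→1 0:+→2 2:-→1 2:+→2 2:+→3 2:+→4 3:-→3 3:+→4 3:+→5 … peak 5.

5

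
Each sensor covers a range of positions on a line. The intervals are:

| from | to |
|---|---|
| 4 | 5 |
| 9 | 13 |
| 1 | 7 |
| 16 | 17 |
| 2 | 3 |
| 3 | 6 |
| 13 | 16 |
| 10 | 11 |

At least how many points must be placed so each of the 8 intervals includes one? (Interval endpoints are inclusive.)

Sorted: [2,3] [4,5] [3,6] [1,7] [10,11] [9,13] [13,16] [16,17]
{[2,3]} hit by 3; {[4,5],[3,6],[1,7]} hit by 5; {[10,11],[9,13]} hit by 11; {[13,16],[16,17]} hit by 16.
Points: 3, 5, 11, 16 (4 total).

4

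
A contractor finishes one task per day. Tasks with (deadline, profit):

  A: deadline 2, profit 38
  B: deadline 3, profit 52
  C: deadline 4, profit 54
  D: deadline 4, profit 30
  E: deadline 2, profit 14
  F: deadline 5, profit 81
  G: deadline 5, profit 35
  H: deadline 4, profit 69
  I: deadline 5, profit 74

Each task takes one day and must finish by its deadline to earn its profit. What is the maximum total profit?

330

Sort by profit descending; place each in the latest free slot ≤ its deadline.
By profit: F(d5,81), I(d5,74), H(d4,69), C(d4,54), B(d3,52), A(d2,38), G(d5,35), D(d4,30), E(d2,14)
F→slot 5; I→slot 4; H→slot 3; C→slot 2; B→slot 1; A skipped; G skipped; D skipped; E skipped.
Profit = 52 + 54 + 69 + 74 + 81 = 330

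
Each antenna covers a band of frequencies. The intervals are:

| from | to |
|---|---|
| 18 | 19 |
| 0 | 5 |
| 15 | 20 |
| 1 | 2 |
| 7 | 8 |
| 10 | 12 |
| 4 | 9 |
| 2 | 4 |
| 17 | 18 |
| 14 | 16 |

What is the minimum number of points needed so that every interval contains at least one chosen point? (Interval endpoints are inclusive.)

5

Sort by right endpoint; whenever an interval is uncovered, place a point at its right end.
By right end: [1,2]  [2,4]  [0,5]  [7,8]  [4,9]  [10,12]  [14,16]  [17,18]  [18,19]  [15,20]
[1,2] uncovered → point at 2; [7,8] uncovered → point at 8; [10,12] uncovered → point at 12; [14,16] uncovered → point at 16; [17,18] uncovered → point at 18.
Points: 2, 8, 12, 16, 18 (5 total).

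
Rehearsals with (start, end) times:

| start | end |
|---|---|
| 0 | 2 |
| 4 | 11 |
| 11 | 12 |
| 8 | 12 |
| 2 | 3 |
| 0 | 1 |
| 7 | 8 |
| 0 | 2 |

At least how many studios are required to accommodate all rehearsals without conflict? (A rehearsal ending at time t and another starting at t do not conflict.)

The answer is the maximum number of intervals overlapping at any instant.
Events (time:±→running): 0:+→1 0:+→2 0:+→3 … peak 3.

3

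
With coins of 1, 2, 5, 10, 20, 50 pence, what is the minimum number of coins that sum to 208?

7

Greedy: take as many of the largest coin as possible, then repeat with the remainder.
208 = 4×50 + 1×5 + 1×2 + 1×1
Total coins = 4 + 1 + 1 + 1 = 7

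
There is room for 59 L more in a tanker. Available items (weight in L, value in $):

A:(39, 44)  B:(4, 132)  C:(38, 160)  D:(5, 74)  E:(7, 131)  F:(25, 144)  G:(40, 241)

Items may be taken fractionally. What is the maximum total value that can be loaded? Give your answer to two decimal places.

595.28

Greedy by value/weight ratio, highest first.
Order: B (132/4=33.00) > E (131/7=18.71) > D (74/5=14.80) > G (241/40=6.03) > F (144/25=5.76) > C (160/38=4.21) > A (44/39=1.13)
Fill: take B (4 @ 132) → take E (7 @ 131) → take D (5 @ 74) → take G (40 @ 241) → take 3/25 of F → 17.28; 59/59 used.
Total value = 595.28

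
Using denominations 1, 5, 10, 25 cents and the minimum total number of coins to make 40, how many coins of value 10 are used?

1

Use the largest denomination that fits, subtract, and repeat.
40 = 1×25 + 1×10 + 1×5
Count of 10: 1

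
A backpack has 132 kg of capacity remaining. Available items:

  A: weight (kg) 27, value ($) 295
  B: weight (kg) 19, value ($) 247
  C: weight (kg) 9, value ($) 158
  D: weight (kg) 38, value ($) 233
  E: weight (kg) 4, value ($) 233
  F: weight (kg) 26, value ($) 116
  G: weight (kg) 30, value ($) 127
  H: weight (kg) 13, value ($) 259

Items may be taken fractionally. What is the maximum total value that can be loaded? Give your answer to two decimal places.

1523.15

Sort by value per unit weight and fill in that order.
Ratios (sorted): E 58.25, H 19.92, C 17.56, B 13.00, A 10.93, D 6.13, F 4.46, G 4.23
take E (4 @ 233); take H (13 @ 259); take C (9 @ 158); take B (19 @ 247); take A (27 @ 295); take D (38 @ 233); take 22/26 of F → 98.15. Capacity used 132/132.
Total value = 1523.15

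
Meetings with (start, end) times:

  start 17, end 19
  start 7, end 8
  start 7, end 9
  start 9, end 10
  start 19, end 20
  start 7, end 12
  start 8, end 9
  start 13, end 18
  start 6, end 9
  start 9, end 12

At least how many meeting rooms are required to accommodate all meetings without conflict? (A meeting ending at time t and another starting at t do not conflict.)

4

starts: [6, 7, 7, 7, 8, 9, 9, 13, 17, 19]
ends:   [8, 9, 9, 9, 10, 12, 12, 18, 19, 20]
s6→1 s7→2 s7→3 s7→4  — peak 4.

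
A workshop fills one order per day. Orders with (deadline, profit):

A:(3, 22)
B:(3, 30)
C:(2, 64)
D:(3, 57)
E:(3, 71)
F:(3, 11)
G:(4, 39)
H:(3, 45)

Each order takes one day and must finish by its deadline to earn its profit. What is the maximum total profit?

231

Sort by profit descending; place each in the latest free slot ≤ its deadline.
Profit order: E=71 C=64 D=57 H=45 G=39 B=30 A=22 F=11
Assign: E→slot 3, C→slot 2, D→slot 1, H skipped, G→slot 4, B skipped, A skipped, F skipped.
Slots: [1:D] [2:C] [3:E] [4:G]
Profit = 57 + 64 + 71 + 39 = 231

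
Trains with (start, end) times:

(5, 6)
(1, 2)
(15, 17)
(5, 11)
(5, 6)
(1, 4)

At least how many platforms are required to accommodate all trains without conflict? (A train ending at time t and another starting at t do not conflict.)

The answer is the maximum number of intervals overlapping at any instant.
starts: [1, 1, 5, 5, 5, 15]
ends:   [2, 4, 6, 6, 11, 17]
s1→1 s1→2 e2→1 e4→0 s5→1 s5→2 s5→3  — peak 3.

3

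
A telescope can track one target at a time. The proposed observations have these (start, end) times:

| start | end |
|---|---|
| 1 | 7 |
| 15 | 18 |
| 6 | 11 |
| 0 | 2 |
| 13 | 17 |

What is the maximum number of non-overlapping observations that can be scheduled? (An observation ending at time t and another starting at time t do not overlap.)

Greedy by earliest finish: after sorting by end time, pick each interval compatible with the last pick.
Sorted by end: (0,2)  (1,7)  (6,11)  (13,17)  (15,18)
take (0,2); take (6,11); take (13,17); skip (15,18).
Selected 3 observations.

3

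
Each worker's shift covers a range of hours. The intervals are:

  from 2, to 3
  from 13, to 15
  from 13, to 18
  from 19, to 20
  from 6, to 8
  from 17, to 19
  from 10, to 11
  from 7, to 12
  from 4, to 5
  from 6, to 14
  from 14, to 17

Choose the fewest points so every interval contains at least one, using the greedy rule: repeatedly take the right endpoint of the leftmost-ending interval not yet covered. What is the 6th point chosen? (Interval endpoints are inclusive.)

Sorted: [2,3] [4,5] [6,8] [10,11] [7,12] [6,14] [13,15] [14,17] [13,18] [17,19] [19,20]
{[2,3]} hit by 3; {[4,5]} hit by 5; {[6,8]} hit by 8; {[10,11],[7,12],[6,14]} hit by 11; {[13,15],[14,17],[13,18]} hit by 15; {[17,19],[19,20]} hit by 19.
Points: 3, 5, 8, 11, 15, 19 (6 total).

19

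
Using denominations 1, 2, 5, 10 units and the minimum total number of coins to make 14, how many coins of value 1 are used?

14 − 1×10→4 − 2×2→0
Count of 1: 0

0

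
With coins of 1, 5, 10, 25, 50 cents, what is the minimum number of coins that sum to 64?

6

64 = 1×50 + 1×10 + 4×1
Total coins = 1 + 1 + 4 = 6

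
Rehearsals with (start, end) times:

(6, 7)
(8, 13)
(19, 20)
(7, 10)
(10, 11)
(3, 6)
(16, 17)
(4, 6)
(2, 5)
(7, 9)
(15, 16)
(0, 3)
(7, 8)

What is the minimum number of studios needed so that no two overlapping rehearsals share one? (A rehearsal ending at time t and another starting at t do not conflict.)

3

starts: [0, 2, 3, 4, 6, 7, 7, 7, 8, 10, 15, 16, 19]
ends:   [3, 5, 6, 6, 7, 8, 9, 10, 11, 13, 16, 17, 20]
s0→1 s2→2 e3→1 s3→2 s4→3  — peak 3.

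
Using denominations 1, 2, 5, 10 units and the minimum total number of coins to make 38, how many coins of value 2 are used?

Use the largest denomination that fits, subtract, and repeat.
38 = 3×10 + 1×5 + 1×2 + 1×1
Count of 2: 1

1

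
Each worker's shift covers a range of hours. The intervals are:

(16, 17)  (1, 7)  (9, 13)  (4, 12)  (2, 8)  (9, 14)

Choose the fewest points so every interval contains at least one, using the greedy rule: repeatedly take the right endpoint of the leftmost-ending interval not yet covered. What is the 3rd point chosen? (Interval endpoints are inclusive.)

Process intervals by earliest right end; each time one isn't hit yet, stab at its right endpoint.
By right end: [1,7]  [2,8]  [4,12]  [9,13]  [9,14]  [16,17]
[1,7] uncovered → point at 7; [9,13] uncovered → point at 13; [16,17] uncovered → point at 17.
Points: 7, 13, 17 (3 total).

17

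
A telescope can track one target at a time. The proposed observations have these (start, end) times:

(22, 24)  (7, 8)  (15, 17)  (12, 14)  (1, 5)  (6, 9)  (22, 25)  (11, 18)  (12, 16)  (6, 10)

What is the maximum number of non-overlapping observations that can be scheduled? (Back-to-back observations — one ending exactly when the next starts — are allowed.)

5

Greedy by earliest finish: after sorting by end time, pick each interval compatible with the last pick.
By end time: (1,5), (7,8), (6,9), (6,10), (12,14), (12,16), (15,17), (11,18), (22,24), (22,25).
Pick (1,5); next start ≥ 5 → (7,8); next start ≥ 8 → (12,14); next start ≥ 14 → (15,17); next start ≥ 17 → (22,24).
Selected 5 observations.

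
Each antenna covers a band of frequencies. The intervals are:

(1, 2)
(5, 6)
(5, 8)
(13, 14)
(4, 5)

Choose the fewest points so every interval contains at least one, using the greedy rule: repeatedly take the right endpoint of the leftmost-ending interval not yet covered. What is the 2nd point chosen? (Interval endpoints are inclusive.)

5

Sort by right endpoint; whenever an interval is uncovered, place a point at its right end.
By right end: [1,2]  [4,5]  [5,6]  [5,8]  [13,14]
[1,2] uncovered → point at 2; [4,5] uncovered → point at 5; [13,14] uncovered → point at 14.
Points: 2, 5, 14 (3 total).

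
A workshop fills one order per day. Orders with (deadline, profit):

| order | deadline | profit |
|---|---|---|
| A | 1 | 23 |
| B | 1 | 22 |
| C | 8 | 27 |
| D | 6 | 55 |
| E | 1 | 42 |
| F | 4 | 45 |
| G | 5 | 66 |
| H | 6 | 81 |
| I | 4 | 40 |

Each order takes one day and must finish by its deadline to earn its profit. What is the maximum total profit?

356

Profit order: H=81 G=66 D=55 F=45 E=42 I=40 C=27 A=23 B=22
Assign: H→slot 6, G→slot 5, D→slot 4, F→slot 3, E→slot 1, I→slot 2, C→slot 8, A skipped, B skipped.
Slots: [1:E] [2:I] [3:F] [4:D] [5:G] [6:H] [8:C]
Profit = 42 + 40 + 45 + 55 + 66 + 81 + 27 = 356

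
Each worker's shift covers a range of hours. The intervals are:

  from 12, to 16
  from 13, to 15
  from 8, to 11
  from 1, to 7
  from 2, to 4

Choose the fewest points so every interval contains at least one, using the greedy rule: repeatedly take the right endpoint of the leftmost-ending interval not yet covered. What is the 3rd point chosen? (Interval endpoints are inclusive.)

Sorted: [2,4] [1,7] [8,11] [13,15] [12,16]
{[2,4],[1,7]} hit by 4; {[8,11]} hit by 11; {[13,15],[12,16]} hit by 15.
Points: 4, 11, 15 (3 total).

15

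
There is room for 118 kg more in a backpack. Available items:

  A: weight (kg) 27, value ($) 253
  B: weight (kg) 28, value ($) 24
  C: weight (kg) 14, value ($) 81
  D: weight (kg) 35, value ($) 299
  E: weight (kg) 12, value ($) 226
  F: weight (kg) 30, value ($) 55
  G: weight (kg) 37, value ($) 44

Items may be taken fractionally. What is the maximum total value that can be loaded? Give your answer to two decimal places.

914.00

Order: E (226/12=18.83) > A (253/27=9.37) > D (299/35=8.54) > C (81/14=5.79) > F (55/30=1.83) > G (44/37=1.19) > B (24/28=0.86)
Fill: take E (12 @ 226) → take A (27 @ 253) → take D (35 @ 299) → take C (14 @ 81) → take F (30 @ 55); 118/118 used.
Total value = 914.00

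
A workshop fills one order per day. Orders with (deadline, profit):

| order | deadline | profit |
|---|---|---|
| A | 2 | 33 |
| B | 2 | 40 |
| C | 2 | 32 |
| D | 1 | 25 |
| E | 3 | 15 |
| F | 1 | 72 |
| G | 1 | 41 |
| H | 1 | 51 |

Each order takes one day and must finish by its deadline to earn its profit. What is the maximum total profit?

127

Sort by profit descending; place each in the latest free slot ≤ its deadline.
By profit: F(d1,72), H(d1,51), G(d1,41), B(d2,40), A(d2,33), C(d2,32), D(d1,25), E(d3,15)
F→slot 1; H skipped; G skipped; B→slot 2; A skipped; C skipped; D skipped; E→slot 3.
Profit = 72 + 40 + 15 = 127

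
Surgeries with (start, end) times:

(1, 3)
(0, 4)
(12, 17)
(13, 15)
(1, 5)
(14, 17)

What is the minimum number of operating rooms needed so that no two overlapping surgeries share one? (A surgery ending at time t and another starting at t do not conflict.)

3

starts: [0, 1, 1, 12, 13, 14]
ends:   [3, 4, 5, 15, 17, 17]
s0→1 s1→2 s1→3  — peak 3.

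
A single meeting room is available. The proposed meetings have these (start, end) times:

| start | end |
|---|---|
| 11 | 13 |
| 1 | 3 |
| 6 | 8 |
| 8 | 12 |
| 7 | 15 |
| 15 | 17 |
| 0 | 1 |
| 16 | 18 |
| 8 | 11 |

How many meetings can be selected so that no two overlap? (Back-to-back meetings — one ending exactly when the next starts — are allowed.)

6

Order by finish time; keep every interval that doesn't clash with the previous kept one.
Sorted by end: (0,1)  (1,3)  (6,8)  (8,11)  (8,12)  (11,13)  (7,15)  (15,17)  (16,18)
take (0,1); take (1,3); take (6,8); take (8,11); skip (8,12); take (11,13); take (15,17); skip (16,18).
Selected 6 meetings.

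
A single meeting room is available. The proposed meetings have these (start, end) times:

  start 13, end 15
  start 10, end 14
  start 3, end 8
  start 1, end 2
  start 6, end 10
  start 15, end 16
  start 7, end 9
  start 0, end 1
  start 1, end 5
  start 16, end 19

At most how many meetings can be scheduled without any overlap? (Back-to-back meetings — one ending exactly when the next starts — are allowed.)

Sorted by end: (0,1)  (1,2)  (1,5)  (3,8)  (7,9)  (6,10)  (10,14)  (13,15)  (15,16)  (16,19)
take (0,1); take (1,2); take (3,8); skip (7,9); take (10,14); skip (13,15); take (15,16); take (16,19).
Selected 6 meetings.

6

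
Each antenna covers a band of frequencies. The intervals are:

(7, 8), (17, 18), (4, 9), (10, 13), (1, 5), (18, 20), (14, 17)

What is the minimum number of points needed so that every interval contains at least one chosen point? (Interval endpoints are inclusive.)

5

Sort by right endpoint; whenever an interval is uncovered, place a point at its right end.
By right end: [1,5]  [7,8]  [4,9]  [10,13]  [14,17]  [17,18]  [18,20]
[1,5] uncovered → point at 5; [7,8] uncovered → point at 8; [10,13] uncovered → point at 13; [14,17] uncovered → point at 17; [18,20] uncovered → point at 20.
Points: 5, 8, 13, 17, 20 (5 total).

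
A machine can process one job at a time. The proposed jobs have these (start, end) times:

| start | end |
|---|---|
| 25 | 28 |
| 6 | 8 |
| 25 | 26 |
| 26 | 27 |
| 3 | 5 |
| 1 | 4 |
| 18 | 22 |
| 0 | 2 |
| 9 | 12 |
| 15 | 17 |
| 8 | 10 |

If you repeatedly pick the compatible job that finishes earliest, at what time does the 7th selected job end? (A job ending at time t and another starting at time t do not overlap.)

Sorted by end: (0,2)  (1,4)  (3,5)  (6,8)  (8,10)  (9,12)  (15,17)  (18,22)  (25,26)  (26,27)  (25,28)
take (0,2); take (3,5); take (6,8); take (8,10); take (15,17); take (18,22); take (25,26); take (26,27).
Selected: (0,2) (3,5) (6,8) (8,10) (15,17) (18,22) (25,26) (26,27)

26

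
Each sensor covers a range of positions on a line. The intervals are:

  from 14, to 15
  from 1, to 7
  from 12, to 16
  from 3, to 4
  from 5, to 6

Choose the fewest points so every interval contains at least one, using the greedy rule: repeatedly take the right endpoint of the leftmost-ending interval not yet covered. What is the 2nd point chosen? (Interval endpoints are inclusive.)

By right end: [3,4]  [5,6]  [1,7]  [14,15]  [12,16]
[3,4] uncovered → point at 4; [5,6] uncovered → point at 6; [14,15] uncovered → point at 15.
Points: 4, 6, 15 (3 total).

6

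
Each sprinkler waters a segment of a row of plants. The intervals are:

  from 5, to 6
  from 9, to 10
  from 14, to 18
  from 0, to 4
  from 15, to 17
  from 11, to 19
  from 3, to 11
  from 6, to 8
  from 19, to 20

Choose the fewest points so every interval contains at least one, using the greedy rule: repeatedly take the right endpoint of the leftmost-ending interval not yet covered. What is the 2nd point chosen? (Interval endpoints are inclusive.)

6

By right end: [0,4]  [5,6]  [6,8]  [9,10]  [3,11]  [15,17]  [14,18]  [11,19]  [19,20]
[0,4] uncovered → point at 4; [5,6] uncovered → point at 6; [9,10] uncovered → point at 10; [15,17] uncovered → point at 17; [19,20] uncovered → point at 20.
Points: 4, 6, 10, 17, 20 (5 total).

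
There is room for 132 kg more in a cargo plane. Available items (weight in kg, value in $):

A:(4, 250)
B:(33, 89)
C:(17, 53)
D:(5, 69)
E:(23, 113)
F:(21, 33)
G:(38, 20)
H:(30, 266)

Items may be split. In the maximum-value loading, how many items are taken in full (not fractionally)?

6

Greedy by value/weight ratio, highest first.
Order: A (250/4=62.50) > D (69/5=13.80) > H (266/30=8.87) > E (113/23=4.91) > C (53/17=3.12) > B (89/33=2.70) > F (33/21=1.57) > G (20/38=0.53)
Fill: take A (4 @ 250) → take D (5 @ 69) → take H (30 @ 266) → take E (23 @ 113) → take C (17 @ 53) → take B (33 @ 89) → take 20/21 of F → 31.43; 132/132 used.
6 item(s) taken whole; one partial (take 20/21 of F).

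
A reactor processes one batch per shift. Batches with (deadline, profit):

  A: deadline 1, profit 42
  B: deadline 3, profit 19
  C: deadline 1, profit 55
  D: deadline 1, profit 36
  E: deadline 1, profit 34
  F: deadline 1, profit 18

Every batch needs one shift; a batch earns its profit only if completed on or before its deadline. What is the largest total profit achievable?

74

By profit: C(d1,55), A(d1,42), D(d1,36), E(d1,34), B(d3,19), F(d1,18)
C→slot 1; A skipped; D skipped; E skipped; B→slot 3; F skipped.
Profit = 55 + 19 = 74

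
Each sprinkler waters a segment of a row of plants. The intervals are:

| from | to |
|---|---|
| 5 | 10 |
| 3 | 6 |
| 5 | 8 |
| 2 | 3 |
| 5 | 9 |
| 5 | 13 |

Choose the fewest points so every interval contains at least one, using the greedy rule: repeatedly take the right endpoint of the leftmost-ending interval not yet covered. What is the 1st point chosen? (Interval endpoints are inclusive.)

3

Process intervals by earliest right end; each time one isn't hit yet, stab at its right endpoint.
By right end: [2,3]  [3,6]  [5,8]  [5,9]  [5,10]  [5,13]
[2,3] uncovered → point at 3; [5,8] uncovered → point at 8.
Points: 3, 8 (2 total).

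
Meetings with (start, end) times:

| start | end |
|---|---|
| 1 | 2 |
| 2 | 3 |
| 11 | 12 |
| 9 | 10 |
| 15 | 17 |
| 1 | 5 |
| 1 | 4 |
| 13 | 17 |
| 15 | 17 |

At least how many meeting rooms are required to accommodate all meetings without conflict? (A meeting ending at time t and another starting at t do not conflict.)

3

starts: [1, 1, 1, 2, 9, 11, 13, 15, 15]
ends:   [2, 3, 4, 5, 10, 12, 17, 17, 17]
s1→1 s1→2 s1→3  — peak 3.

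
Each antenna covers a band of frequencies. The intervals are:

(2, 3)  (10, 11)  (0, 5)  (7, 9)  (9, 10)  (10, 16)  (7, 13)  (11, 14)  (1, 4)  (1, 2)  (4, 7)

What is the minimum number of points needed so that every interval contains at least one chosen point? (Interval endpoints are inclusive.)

4

Sort by right endpoint; whenever an interval is uncovered, place a point at its right end.
Sorted: [1,2] [2,3] [1,4] [0,5] [4,7] [7,9] [9,10] [10,11] [7,13] [11,14] [10,16]
{[1,2],[2,3],[1,4],[0,5]} hit by 2; {[4,7],[7,9]} hit by 7; {[9,10],[10,11],[7,13]} hit by 10; {[11,14],[10,16]} hit by 14.
Points: 2, 7, 10, 14 (4 total).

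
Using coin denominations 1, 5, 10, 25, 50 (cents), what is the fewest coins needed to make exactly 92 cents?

92 = 1×50 + 1×25 + 1×10 + 1×5 + 2×1
Total coins = 1 + 1 + 1 + 1 + 2 = 6

6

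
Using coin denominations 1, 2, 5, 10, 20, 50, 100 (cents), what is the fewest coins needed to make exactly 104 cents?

3

Use the largest denomination that fits, subtract, and repeat.
104 = 1×100 + 2×2
Total coins = 1 + 2 = 3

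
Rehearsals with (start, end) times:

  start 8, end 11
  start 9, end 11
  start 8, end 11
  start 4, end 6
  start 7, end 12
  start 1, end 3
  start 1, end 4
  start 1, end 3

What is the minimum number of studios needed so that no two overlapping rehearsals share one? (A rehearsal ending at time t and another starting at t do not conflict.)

Count concurrent intervals with a sweep; the peak is the room count.
starts: [1, 1, 1, 4, 7, 8, 8, 9]
ends:   [3, 3, 4, 6, 11, 11, 11, 12]
s1→1 s1→2 s1→3 e3→2 e3→1 e4→0 s4→1 e6→0 s7→1 s8→2 s8→3 s9→4  — peak 4.

4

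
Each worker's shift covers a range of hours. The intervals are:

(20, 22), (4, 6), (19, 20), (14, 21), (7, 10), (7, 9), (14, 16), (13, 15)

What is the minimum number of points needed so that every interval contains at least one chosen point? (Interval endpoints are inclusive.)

By right end: [4,6]  [7,9]  [7,10]  [13,15]  [14,16]  [19,20]  [14,21]  [20,22]
[4,6] uncovered → point at 6; [7,9] uncovered → point at 9; [13,15] uncovered → point at 15; [19,20] uncovered → point at 20.
Points: 6, 9, 15, 20 (4 total).

4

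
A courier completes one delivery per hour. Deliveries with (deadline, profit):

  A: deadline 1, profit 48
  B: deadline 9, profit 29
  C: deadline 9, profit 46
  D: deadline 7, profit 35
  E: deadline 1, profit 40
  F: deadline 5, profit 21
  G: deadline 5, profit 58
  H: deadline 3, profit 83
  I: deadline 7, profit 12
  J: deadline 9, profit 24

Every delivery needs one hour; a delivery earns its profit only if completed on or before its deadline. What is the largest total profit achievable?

Sort by profit descending; place each in the latest free slot ≤ its deadline.
By profit: H(d3,83), G(d5,58), A(d1,48), C(d9,46), E(d1,40), D(d7,35), B(d9,29), J(d9,24), F(d5,21), I(d7,12)
H→slot 3; G→slot 5; A→slot 1; C→slot 9; E skipped; D→slot 7; B→slot 8; J→slot 6; F→slot 4; I→slot 2.
Profit = 48 + 12 + 83 + 21 + 58 + 24 + 35 + 29 + 46 = 356

356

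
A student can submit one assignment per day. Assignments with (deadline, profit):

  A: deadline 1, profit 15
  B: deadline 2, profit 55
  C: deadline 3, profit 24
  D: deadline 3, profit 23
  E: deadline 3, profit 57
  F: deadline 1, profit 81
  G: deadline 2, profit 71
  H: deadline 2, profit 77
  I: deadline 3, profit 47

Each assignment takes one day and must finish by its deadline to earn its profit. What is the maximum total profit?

215

Sort by profit descending; place each in the latest free slot ≤ its deadline.
Profit order: F=81 H=77 G=71 E=57 B=55 I=47 C=24 D=23 A=15
Assign: F→slot 1, H→slot 2, G skipped, E→slot 3, B skipped, I skipped, C skipped, D skipped, A skipped.
Slots: [1:F] [2:H] [3:E]
Profit = 81 + 77 + 57 = 215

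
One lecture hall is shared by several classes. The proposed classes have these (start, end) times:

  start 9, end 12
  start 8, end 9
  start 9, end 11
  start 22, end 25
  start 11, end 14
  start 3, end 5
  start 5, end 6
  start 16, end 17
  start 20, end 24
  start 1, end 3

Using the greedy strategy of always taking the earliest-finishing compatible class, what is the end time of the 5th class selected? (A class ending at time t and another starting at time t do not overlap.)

11

Greedy by earliest finish: after sorting by end time, pick each interval compatible with the last pick.
By end time: (1,3), (3,5), (5,6), (8,9), (9,11), (9,12), (11,14), (16,17), (20,24), (22,25).
Pick (1,3); next start ≥ 3 → (3,5); next start ≥ 5 → (5,6); next start ≥ 6 → (8,9); next start ≥ 9 → (9,11); next start ≥ 11 → (11,14); next start ≥ 14 → (16,17); next start ≥ 17 → (20,24).
Selected: (1,3) (3,5) (5,6) (8,9) (9,11) (11,14) (16,17) (20,24)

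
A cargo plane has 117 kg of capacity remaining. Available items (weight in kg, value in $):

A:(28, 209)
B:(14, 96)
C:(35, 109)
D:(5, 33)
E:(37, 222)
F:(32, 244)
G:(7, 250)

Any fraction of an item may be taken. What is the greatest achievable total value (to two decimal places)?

1018.00

Greedy by value/weight ratio, highest first.
Order: G (250/7=35.71) > F (244/32=7.62) > A (209/28=7.46) > B (96/14=6.86) > D (33/5=6.60) > E (222/37=6.00) > C (109/35=3.11)
Fill: take G (7 @ 250) → take F (32 @ 244) → take A (28 @ 209) → take B (14 @ 96) → take D (5 @ 33) → take 31/37 of E → 186.00; 117/117 used.
Total value = 1018.00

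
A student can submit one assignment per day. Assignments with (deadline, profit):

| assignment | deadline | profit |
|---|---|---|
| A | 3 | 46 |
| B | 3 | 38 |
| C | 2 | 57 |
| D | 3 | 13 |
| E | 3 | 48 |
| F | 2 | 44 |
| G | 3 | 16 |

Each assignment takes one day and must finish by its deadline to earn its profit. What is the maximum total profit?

151

By profit: C(d2,57), E(d3,48), A(d3,46), F(d2,44), B(d3,38), G(d3,16), D(d3,13)
C→slot 2; E→slot 3; A→slot 1; F skipped; B skipped; G skipped; D skipped.
Profit = 46 + 57 + 48 = 151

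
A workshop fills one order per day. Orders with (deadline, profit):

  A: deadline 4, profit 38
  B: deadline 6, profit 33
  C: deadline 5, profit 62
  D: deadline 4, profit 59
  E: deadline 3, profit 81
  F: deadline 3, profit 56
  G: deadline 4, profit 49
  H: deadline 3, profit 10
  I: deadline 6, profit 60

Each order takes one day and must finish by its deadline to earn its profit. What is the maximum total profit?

367

By profit: E(d3,81), C(d5,62), I(d6,60), D(d4,59), F(d3,56), G(d4,49), A(d4,38), B(d6,33), H(d3,10)
E→slot 3; C→slot 5; I→slot 6; D→slot 4; F→slot 2; G→slot 1; A skipped; B skipped; H skipped.
Profit = 49 + 56 + 81 + 59 + 62 + 60 = 367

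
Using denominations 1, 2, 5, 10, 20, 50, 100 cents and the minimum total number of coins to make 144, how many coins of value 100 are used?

1

Greedy: take as many of the largest coin as possible, then repeat with the remainder.
144 − 1×100→44 − 2×20→4 − 2×2→0
Count of 100: 1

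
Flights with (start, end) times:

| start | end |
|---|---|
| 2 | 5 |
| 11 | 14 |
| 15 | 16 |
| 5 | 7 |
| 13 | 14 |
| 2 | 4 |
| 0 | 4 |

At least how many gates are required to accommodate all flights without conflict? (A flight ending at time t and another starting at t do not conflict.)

3

Events (time:±→running): 0:+→1 2:+→2 2:+→3 … peak 3.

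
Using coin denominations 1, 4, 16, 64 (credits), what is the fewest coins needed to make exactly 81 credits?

Greedy: take as many of the largest coin as possible, then repeat with the remainder.
81 − 1×64→17 − 1×16→1 − 1×1→0
Total coins = 1 + 1 + 1 = 3

3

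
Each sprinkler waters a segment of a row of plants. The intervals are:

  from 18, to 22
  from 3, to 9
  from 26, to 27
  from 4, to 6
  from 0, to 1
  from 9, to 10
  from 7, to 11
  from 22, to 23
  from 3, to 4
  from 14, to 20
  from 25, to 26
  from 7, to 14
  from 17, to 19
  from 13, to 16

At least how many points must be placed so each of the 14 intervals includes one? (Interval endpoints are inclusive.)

Sorted: [0,1] [3,4] [4,6] [3,9] [9,10] [7,11] [7,14] [13,16] [17,19] [14,20] [18,22] [22,23] [25,26] [26,27]
{[0,1]} hit by 1; {[3,4],[4,6],[3,9]} hit by 4; {[9,10],[7,11],[7,14]} hit by 10; {[13,16]} hit by 16; {[17,19],[14,20],[18,22]} hit by 19; {[22,23]} hit by 23; {[25,26],[26,27]} hit by 26.
Points: 1, 4, 10, 16, 19, 23, 26 (7 total).

7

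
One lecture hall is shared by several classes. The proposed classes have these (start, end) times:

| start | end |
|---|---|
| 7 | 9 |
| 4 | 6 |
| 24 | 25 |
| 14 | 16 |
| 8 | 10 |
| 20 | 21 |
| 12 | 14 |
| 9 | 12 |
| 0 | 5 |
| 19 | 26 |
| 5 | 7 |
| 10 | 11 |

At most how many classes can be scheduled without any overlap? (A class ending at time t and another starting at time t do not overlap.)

8

Sorted by end: (0,5)  (4,6)  (5,7)  (7,9)  (8,10)  (10,11)  (9,12)  (12,14)  (14,16)  (20,21)  (24,25)  (19,26)
take (0,5); take (5,7); take (7,9); take (10,11); skip (9,12); take (12,14); take (14,16); take (20,21); take (24,25).
Selected 8 classes.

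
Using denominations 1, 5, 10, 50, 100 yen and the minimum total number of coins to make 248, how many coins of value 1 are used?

Greedy: take as many of the largest coin as possible, then repeat with the remainder.
248 = 2×100 + 4×10 + 1×5 + 3×1
Count of 1: 3

3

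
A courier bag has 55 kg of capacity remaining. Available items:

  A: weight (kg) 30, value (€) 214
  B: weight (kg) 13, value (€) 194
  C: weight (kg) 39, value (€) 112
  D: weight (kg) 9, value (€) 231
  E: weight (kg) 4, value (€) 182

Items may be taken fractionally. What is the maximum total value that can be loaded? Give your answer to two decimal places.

Greedy by value/weight ratio, highest first.
Order: E (182/4=45.50) > D (231/9=25.67) > B (194/13=14.92) > A (214/30=7.13) > C (112/39=2.87)
Fill: take E (4 @ 182) → take D (9 @ 231) → take B (13 @ 194) → take 29/30 of A → 206.87; 55/55 used.
Total value = 813.87

813.87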